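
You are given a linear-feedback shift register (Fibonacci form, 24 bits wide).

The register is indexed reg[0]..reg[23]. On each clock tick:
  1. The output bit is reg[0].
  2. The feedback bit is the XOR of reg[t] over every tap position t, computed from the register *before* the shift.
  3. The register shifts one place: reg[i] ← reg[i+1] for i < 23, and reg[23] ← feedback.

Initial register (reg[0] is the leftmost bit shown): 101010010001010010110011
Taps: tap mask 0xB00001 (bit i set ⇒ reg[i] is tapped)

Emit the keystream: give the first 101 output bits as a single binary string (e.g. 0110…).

step | reg (before) | out | fb
   0 | 101010010001010010110011 | 1 | 0
   1 | 010100100010100101100110 | 0 | 1
   2 | 101001000101001011001101 | 1 | 0
   3 | 010010001010010110011010 | 0 | 1
   4 | 100100010100101100110101 | 1 | 1
   5 | 001000101001011001101011 | 0 | 0
   6 | 010001010010110011010110 | 0 | 1
   7 | 100010100101100110101101 | 1 | 0
   8 | 000101001011001101011010 | 0 | 1
   9 | 001010010110011010110101 | 0 | 0
  10 | 010100101100110101101010 | 0 | 1
  11 | 101001011001101011010101 | 1 | 1
  12 | 010010110011010110101011 | 0 | 0
  13 | 100101100110101101010110 | 1 | 0
  14 | 001011001101011010101100 | 0 | 0
  15 | 010110011010110101011000 | 0 | 1
  16 | 101100110101101010110001 | 1 | 0
  17 | 011001101011010101100010 | 0 | 0
  18 | 110011010110101011000100 | 1 | 0
  19 | 100110101101010110001000 | 1 | 0
  20 | 001101011010101100010000 | 0 | 0
  21 | 011010110101011000100000 | 0 | 0
  22 | 110101101010110001000000 | 1 | 1
  23 | 101011010101100010000001 | 1 | 0
  24 | 010110101011000100000010 | 0 | 0
  25 | 101101010110001000000100 | 1 | 0
  26 | 011010101100010000001000 | 0 | 1
  27 | 110101011000100000010001 | 1 | 0
  28 | 101010110001000000100010 | 1 | 1
  29 | 010101100010000001000101 | 0 | 0
  30 | 101011000100000010001010 | 1 | 0
  31 | 010110001000000100010100 | 0 | 1
  32 | 101100010000001000101001 | 1 | 1
  33 | 011000100000010001010011 | 0 | 1
  34 | 110001000000100010100111 | 1 | 1
  35 | 100010000001000101001111 | 1 | 0
  36 | 000100000010001010011110 | 0 | 0
  37 | 001000000100010100111100 | 0 | 0
  38 | 010000001000101001111000 | 0 | 1
  39 | 100000010001010011110001 | 1 | 0
  40 | 000000100010100111100010 | 0 | 0
  41 | 000001000101001111000100 | 0 | 1
  42 | 000010001010011110001001 | 0 | 0
  43 | 000100010100111100010010 | 0 | 0
  44 | 001000101001111000100100 | 0 | 1
  45 | 010001010011110001001001 | 0 | 0
  46 | 100010100111100010010010 | 1 | 1
  47 | 000101001111000100100101 | 0 | 0
  48 | 001010011110001001001010 | 0 | 1
  49 | 010100111100010010010101 | 0 | 0
  50 | 101001111000100100101010 | 1 | 0
  51 | 010011110001001001010100 | 0 | 1
  52 | 100111100010010010101001 | 1 | 1
  53 | 001111000100100101010011 | 0 | 1
  54 | 011110001001001010100111 | 0 | 0
  55 | 111100010010010101001110 | 1 | 1
  56 | 111000100100101010011101 | 1 | 0
  57 | 110001001001010100111010 | 1 | 0
  58 | 100010010010101001110100 | 1 | 0
  59 | 000100100101010011101000 | 0 | 1
  60 | 001001001010100111010001 | 0 | 1
  61 | 010010010101001110100011 | 0 | 1
  62 | 100100101010011101000111 | 1 | 1
  63 | 001001010100111010001111 | 0 | 1
  64 | 010010101001110100011111 | 0 | 1
  65 | 100101010011101000111111 | 1 | 0
  66 | 001010100111010001111110 | 0 | 0
  67 | 010101001110100011111100 | 0 | 0
  68 | 101010011101000111111000 | 1 | 0
  69 | 010100111010001111110000 | 0 | 0
  70 | 101001110100011111100000 | 1 | 1
  71 | 010011101000111111000001 | 0 | 1
  72 | 100111010001111110000011 | 1 | 0
  73 | 001110100011111100000110 | 0 | 1
  74 | 011101000111111000001101 | 0 | 1
  75 | 111010001111110000011011 | 1 | 1
  76 | 110100011111100000110111 | 1 | 1
  77 | 101000111111000001101111 | 1 | 0
  78 | 010001111110000011011110 | 0 | 0
  79 | 100011111100000110111100 | 1 | 1
  80 | 000111111000001101111001 | 0 | 0
  81 | 001111110000011011110010 | 0 | 0
  82 | 011111100000110111100100 | 0 | 1
  83 | 111111000001101111001001 | 1 | 1
  84 | 111110000011011110010011 | 1 | 0
  85 | 111100000110111100100110 | 1 | 0
  86 | 111000001101111001001100 | 1 | 1
  87 | 110000011011110010011001 | 1 | 1
  88 | 100000110111100100110011 | 1 | 0
  89 | 000001101111001001100110 | 0 | 1
  90 | 000011011110010011001101 | 0 | 1
  91 | 000110111100100110011011 | 0 | 0
  92 | 001101111001001100110110 | 0 | 1
  93 | 011011110010011001101101 | 0 | 1
  94 | 110111100100110011011011 | 1 | 1
  95 | 101111001001100110110111 | 1 | 1
  96 | 011110010011001101101111 | 0 | 1
  97 | 111100100110011011011111 | 1 | 0
  98 | 111001001100110110111110 | 1 | 1
  99 | 110010011001101101111101 | 1 | 0
 100 | 100100110011011011111010 | 1 | 0

10101001000101001011001101011010101100010000001000101001111000100100101010011101000111111000001101111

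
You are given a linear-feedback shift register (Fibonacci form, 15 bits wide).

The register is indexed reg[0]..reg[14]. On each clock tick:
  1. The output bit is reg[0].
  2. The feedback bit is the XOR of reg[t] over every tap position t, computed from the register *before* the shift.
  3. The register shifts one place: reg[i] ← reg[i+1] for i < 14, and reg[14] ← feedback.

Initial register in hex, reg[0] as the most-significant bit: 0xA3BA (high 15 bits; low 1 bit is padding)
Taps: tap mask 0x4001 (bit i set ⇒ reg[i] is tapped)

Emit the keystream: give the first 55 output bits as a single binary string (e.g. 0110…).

1010001110111010011110100101100010100111001000011000101

tick  register→output (feedback)
  0  101000111011101→1 (0)
  1  010001110111010→0 (0)
  2  100011101110100→1 (1)
  3  000111011101001→0 (1)
  4  001110111010011→0 (1)
  5  011101110100111→0 (1)
  6  111011101001111→1 (0)
  7  110111010011110→1 (1)
  8  101110100111101→1 (0)
  9  011101001111010→0 (0)
 10  111010011110100→1 (1)
 11  110100111101001→1 (0)
 12  101001111010010→1 (1)
 13  010011110100101→0 (1)
 14  100111101001011→1 (0)
 15  001111010010110→0 (0)
 16  011110100101100→0 (0)
 17  111101001011000→1 (1)
 18  111010010110001→1 (0)
 19  110100101100010→1 (1)
 20  101001011000101→1 (0)
 21  010010110001010→0 (0)
 22  100101100010100→1 (1)
 23  001011000101001→0 (1)
 24  010110001010011→0 (1)
 25  101100010100111→1 (0)
 26  011000101001110→0 (0)
 27  110001010011100→1 (1)
 28  100010100111001→1 (0)
 29  000101001110010→0 (0)
 30  001010011100100→0 (0)
 31  010100111001000→0 (0)
 32  101001110010000→1 (1)
 33  010011100100001→0 (1)
 34  100111001000011→1 (0)
 35  001110010000110→0 (0)
 36  011100100001100→0 (0)
 37  111001000011000→1 (1)
 38  110010000110001→1 (0)
 39  100100001100010→1 (1)
 40  001000011000101→0 (1)
 41  010000110001011→0 (1)
 42  100001100010111→1 (0)
 43  000011000101110→0 (0)
 44  000110001011100→0 (0)
 45  001100010111000→0 (0)
 46  011000101110000→0 (0)
 47  110001011100000→1 (1)
 48  100010111000001→1 (0)
 49  000101110000010→0 (0)
 50  001011100000100→0 (0)
 51  010111000001000→0 (0)
 52  101110000010000→1 (1)
 53  011100000100001→0 (1)
 54  111000001000011→1 (0)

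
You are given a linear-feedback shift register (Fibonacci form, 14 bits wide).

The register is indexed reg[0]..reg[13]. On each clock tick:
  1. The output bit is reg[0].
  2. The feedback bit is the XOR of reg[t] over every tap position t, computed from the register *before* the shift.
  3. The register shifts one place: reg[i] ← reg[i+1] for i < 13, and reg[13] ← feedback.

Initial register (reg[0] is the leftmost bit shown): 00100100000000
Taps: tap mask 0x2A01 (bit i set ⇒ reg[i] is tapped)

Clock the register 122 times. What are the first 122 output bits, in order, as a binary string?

tick  register→output (feedback)
  0  00100100000000→0 (0)
  1  01001000000000→0 (0)
  2  10010000000000→1 (1)
  3  00100000000001→0 (1)
  4  01000000000011→0 (1)
  5  10000000000111→1 (1)
  6  00000000001111→0 (0)
  7  00000000011110→0 (0)
  8  00000000111100→0 (0)
  9  00000001111000→0 (1)
 10  00000011110001→0 (0)
 11  00000111100010→0 (0)
 12  00001111000100→0 (1)
 13  00011110001001→0 (1)
 14  00111100010011→0 (0)
 15  01111000100110→0 (1)
 16  11110001001101→1 (1)
 17  11100010011011→1 (1)
 18  11000100110111→1 (0)
 19  10001001101110→1 (0)
 20  00010011011100→0 (0)
 21  00100110111000→0 (1)
 22  01001101110001→0 (0)
 23  10011011100010→1 (1)
 24  00110111000101→0 (0)
 25  01101110001010→0 (0)
 26  11011100010100→1 (1)
 27  10111000101001→1 (0)
 28  01110001010010→0 (1)
 29  11100010100101→1 (1)
 30  11000101001011→1 (0)
 31  10001010010110→1 (1)
 32  00010100101101→0 (0)
 33  00101001011010→0 (1)
 34  01010010110101→0 (1)
 35  10100101101011→1 (0)
 36  01001011010110→0 (0)
 37  10010110101100→1 (0)
 38  00101101011000→0 (1)
 39  01011010110001→0 (0)
 40  10110101100010→1 (1)
 41  01101011000101→0 (0)
 42  11010110001010→1 (1)
 43  10101100010101→1 (0)
 44  01011000101010→0 (0)
 45  10110001010100→1 (1)
 46  01100010101001→0 (1)
 47  11000101010011→1 (1)
 48  10001010100111→1 (1)
 49  00010101001111→0 (0)
 50  00101010011110→0 (0)
 51  01010100111100→0 (0)
 52  10101001111000→1 (0)
 53  01010011110000→0 (1)
 54  10100111100001→1 (0)
 55  01001111000010→0 (0)
 56  10011110000100→1 (0)
 57  00111100001000→0 (0)
 58  01111000010000→0 (1)
 59  11110000100001→1 (0)
 60  11100001000010→1 (1)
 61  11000010000101→1 (1)
 62  10000100001011→1 (0)
 63  00001000010110→0 (0)
 64  00010000101100→0 (1)
 65  00100001011001→0 (0)
 66  01000010110010→0 (1)
 67  10000101100101→1 (1)
 68  00001011001011→0 (1)
 69  00010110010111→0 (1)
 70  00101100101111→0 (0)
 71  01011001011110→0 (0)
 72  10110010111100→1 (1)
 73  01100101111001→0 (0)
 74  11001011110010→1 (0)
 75  10010111100100→1 (0)
 76  00101111001000→0 (0)
 77  01011110010000→0 (1)
 78  10111100100001→1 (0)
 79  01111001000010→0 (0)
 80  11110010000100→1 (0)
 81  11100100001000→1 (1)
 82  11001000010001→1 (1)
 83  10010000100011→1 (0)
 84  00100001000110→0 (1)
 85  01000010001101→0 (0)
 86  10000100011010→1 (0)
 87  00001000110100→0 (0)
 88  00010001101000→0 (0)
 89  00100011010000→0 (1)
 90  01000110100001→0 (1)
 91  10001101000011→1 (0)
 92  00011010000110→0 (1)
 93  00110100001101→0 (0)
 94  01101000011010→0 (1)
 95  11010000110101→1 (0)
 96  10100001101010→1 (1)
 97  01000011010101→0 (1)
 98  10000110101011→1 (0)
 99  00001101010110→0 (0)
100  00011010101100→0 (1)
101  00110101011001→0 (0)
102  01101010110010→0 (1)
103  11010101100101→1 (1)
104  10101011001011→1 (0)
105  01010110010110→0 (0)
106  10101100101100→1 (0)
107  01011001011000→0 (1)
108  10110010110001→1 (1)
109  01100101100011→0 (1)
110  11001011000111→1 (1)
111  10010110001111→1 (1)
112  00101100011111→0 (1)
113  01011000111111→0 (1)
114  10110001111111→1 (0)
115  01100011111110→0 (0)
116  11000111111100→1 (1)
117  10001111111001→1 (1)
118  00011111110011→0 (0)
119  00111111100110→0 (1)
120  01111111001101→0 (0)
121  11111110011010→1 (0)

00100100000000001111000100110111000101001011010110001010100111100001000010110010111100100001000110100001101010110010110001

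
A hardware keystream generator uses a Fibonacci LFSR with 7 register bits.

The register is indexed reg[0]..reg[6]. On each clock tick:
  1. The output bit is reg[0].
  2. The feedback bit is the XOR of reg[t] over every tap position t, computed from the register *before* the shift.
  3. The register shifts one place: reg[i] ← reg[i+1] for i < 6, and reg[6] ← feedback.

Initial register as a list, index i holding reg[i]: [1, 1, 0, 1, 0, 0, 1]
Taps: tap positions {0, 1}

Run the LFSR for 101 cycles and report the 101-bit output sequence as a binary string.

11010010111011100110010101011111110000001000001100001010001111001000101100111010100111110100001110001

k : reg_k → out_k, fb_k
0: 1101001 → 1, fb=0
1: 1010010 → 1, fb=1
2: 0100101 → 0, fb=1
3: 1001011 → 1, fb=1
4: 0010111 → 0, fb=0
5: 0101110 → 0, fb=1
6: 1011101 → 1, fb=1
7: 0111011 → 0, fb=1
8: 1110111 → 1, fb=0
9: 1101110 → 1, fb=0
10: 1011100 → 1, fb=1
11: 0111001 → 0, fb=1
12: 1110011 → 1, fb=0
13: 1100110 → 1, fb=0
14: 1001100 → 1, fb=1
15: 0011001 → 0, fb=0
16: 0110010 → 0, fb=1
17: 1100101 → 1, fb=0
18: 1001010 → 1, fb=1
19: 0010101 → 0, fb=0
20: 0101010 → 0, fb=1
21: 1010101 → 1, fb=1
22: 0101011 → 0, fb=1
23: 1010111 → 1, fb=1
24: 0101111 → 0, fb=1
25: 1011111 → 1, fb=1
26: 0111111 → 0, fb=1
27: 1111111 → 1, fb=0
28: 1111110 → 1, fb=0
29: 1111100 → 1, fb=0
30: 1111000 → 1, fb=0
31: 1110000 → 1, fb=0
32: 1100000 → 1, fb=0
33: 1000000 → 1, fb=1
34: 0000001 → 0, fb=0
35: 0000010 → 0, fb=0
36: 0000100 → 0, fb=0
37: 0001000 → 0, fb=0
38: 0010000 → 0, fb=0
39: 0100000 → 0, fb=1
40: 1000001 → 1, fb=1
41: 0000011 → 0, fb=0
42: 0000110 → 0, fb=0
43: 0001100 → 0, fb=0
44: 0011000 → 0, fb=0
45: 0110000 → 0, fb=1
46: 1100001 → 1, fb=0
47: 1000010 → 1, fb=1
48: 0000101 → 0, fb=0
49: 0001010 → 0, fb=0
50: 0010100 → 0, fb=0
51: 0101000 → 0, fb=1
52: 1010001 → 1, fb=1
53: 0100011 → 0, fb=1
54: 1000111 → 1, fb=1
55: 0001111 → 0, fb=0
56: 0011110 → 0, fb=0
57: 0111100 → 0, fb=1
58: 1111001 → 1, fb=0
59: 1110010 → 1, fb=0
60: 1100100 → 1, fb=0
61: 1001000 → 1, fb=1
62: 0010001 → 0, fb=0
63: 0100010 → 0, fb=1
64: 1000101 → 1, fb=1
65: 0001011 → 0, fb=0
66: 0010110 → 0, fb=0
67: 0101100 → 0, fb=1
68: 1011001 → 1, fb=1
69: 0110011 → 0, fb=1
70: 1100111 → 1, fb=0
71: 1001110 → 1, fb=1
72: 0011101 → 0, fb=0
73: 0111010 → 0, fb=1
74: 1110101 → 1, fb=0
75: 1101010 → 1, fb=0
76: 1010100 → 1, fb=1
77: 0101001 → 0, fb=1
78: 1010011 → 1, fb=1
79: 0100111 → 0, fb=1
80: 1001111 → 1, fb=1
81: 0011111 → 0, fb=0
82: 0111110 → 0, fb=1
83: 1111101 → 1, fb=0
84: 1111010 → 1, fb=0
85: 1110100 → 1, fb=0
86: 1101000 → 1, fb=0
87: 1010000 → 1, fb=1
88: 0100001 → 0, fb=1
89: 1000011 → 1, fb=1
90: 0000111 → 0, fb=0
91: 0001110 → 0, fb=0
92: 0011100 → 0, fb=0
93: 0111000 → 0, fb=1
94: 1110001 → 1, fb=0
95: 1100010 → 1, fb=0
96: 1000100 → 1, fb=1
97: 0001001 → 0, fb=0
98: 0010010 → 0, fb=0
99: 0100100 → 0, fb=1
100: 1001001 → 1, fb=1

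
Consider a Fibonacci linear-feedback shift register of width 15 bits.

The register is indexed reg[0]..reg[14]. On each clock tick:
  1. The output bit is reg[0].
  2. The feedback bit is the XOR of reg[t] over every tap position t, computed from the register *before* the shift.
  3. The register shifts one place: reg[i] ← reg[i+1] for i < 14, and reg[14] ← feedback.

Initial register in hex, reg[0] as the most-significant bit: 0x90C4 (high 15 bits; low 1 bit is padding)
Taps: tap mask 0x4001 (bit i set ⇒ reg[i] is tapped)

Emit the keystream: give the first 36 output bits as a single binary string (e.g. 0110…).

step | reg (before) | out | fb
   0 | 100100001100010 | 1 | 1
   1 | 001000011000101 | 0 | 1
   2 | 010000110001011 | 0 | 1
   3 | 100001100010111 | 1 | 0
   4 | 000011000101110 | 0 | 0
   5 | 000110001011100 | 0 | 0
   6 | 001100010111000 | 0 | 0
   7 | 011000101110000 | 0 | 0
   8 | 110001011100000 | 1 | 1
   9 | 100010111000001 | 1 | 0
  10 | 000101110000010 | 0 | 0
  11 | 001011100000100 | 0 | 0
  12 | 010111000001000 | 0 | 0
  13 | 101110000010000 | 1 | 1
  14 | 011100000100001 | 0 | 1
  15 | 111000001000011 | 1 | 0
  16 | 110000010000110 | 1 | 1
  17 | 100000100001101 | 1 | 0
  18 | 000001000011010 | 0 | 0
  19 | 000010000110100 | 0 | 0
  20 | 000100001101000 | 0 | 0
  21 | 001000011010000 | 0 | 0
  22 | 010000110100000 | 0 | 0
  23 | 100001101000000 | 1 | 1
  24 | 000011010000001 | 0 | 1
  25 | 000110100000011 | 0 | 1
  26 | 001101000000111 | 0 | 1
  27 | 011010000001111 | 0 | 1
  28 | 110100000011111 | 1 | 0
  29 | 101000000111110 | 1 | 1
  30 | 010000001111101 | 0 | 1
  31 | 100000011111011 | 1 | 0
  32 | 000000111110110 | 0 | 0
  33 | 000001111101100 | 0 | 0
  34 | 000011111011000 | 0 | 0
  35 | 000111110110000 | 0 | 0

100100001100010111000001000011010000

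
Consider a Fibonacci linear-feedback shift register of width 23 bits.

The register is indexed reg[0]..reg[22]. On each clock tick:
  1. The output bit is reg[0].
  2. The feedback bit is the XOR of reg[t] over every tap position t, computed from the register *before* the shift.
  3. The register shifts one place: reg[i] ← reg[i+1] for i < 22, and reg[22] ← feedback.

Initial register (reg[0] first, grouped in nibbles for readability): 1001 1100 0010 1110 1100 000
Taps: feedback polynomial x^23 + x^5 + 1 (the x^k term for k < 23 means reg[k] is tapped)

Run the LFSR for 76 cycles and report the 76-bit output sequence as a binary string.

tick  register→output (feedback)
  0  10011100001011101100000→1 (0)
  1  00111000010111011000000→0 (0)
  2  01110000101110110000000→0 (0)
  3  11100001011101100000000→1 (1)
  4  11000010111011000000001→1 (1)
  5  10000101110110000000011→1 (0)
  6  00001011101100000000110→0 (0)
  7  00010111011000000001100→0 (1)
  8  00101110110000000011001→0 (1)
  9  01011101100000000110011→0 (1)
 10  10111011000000001100111→1 (1)
 11  01110110000000011001111→0 (1)
 12  11101100000000110011111→1 (0)
 13  11011000000001100111110→1 (1)
 14  10110000000011001111101→1 (1)
 15  01100000000110011111011→0 (0)
 16  11000000001100111110110→1 (1)
 17  10000000011001111101101→1 (1)
 18  00000000110011111011011→0 (0)
 19  00000001100111110110110→0 (0)
 20  00000011001111101101100→0 (0)
 21  00000110011111011011000→0 (1)
 22  00001100111110110110001→0 (1)
 23  00011001111101101100011→0 (0)
 24  00110011111011011000110→0 (0)
 25  01100111110110110001100→0 (1)
 26  11001111101101100011001→1 (0)
 27  10011111011011000110010→1 (0)
 28  00111110110110001100100→0 (1)
 29  01111101101100011001001→0 (1)
 30  11111011011000110010011→1 (1)
 31  11110110110001100100111→1 (0)
 32  11101101100011001001110→1 (0)
 33  11011011000110010011100→1 (1)
 34  10110110001100100111001→1 (0)
 35  01101100011001001110010→0 (1)
 36  11011000110010011100101→1 (1)
 37  10110001100100111001011→1 (1)
 38  01100011001001110010111→0 (0)
 39  11000110010011100101110→1 (0)
 40  10001100100111001011100→1 (0)
 41  00011001001110010111000→0 (0)
 42  00110010011100101110000→0 (0)
 43  01100100111001011100000→0 (1)
 44  11001001110010111000001→1 (1)
 45  10010011100101110000011→1 (1)
 46  00100111001011100000111→0 (1)
 47  01001110010111000001111→0 (1)
 48  10011100101110000011111→1 (0)
 49  00111001011100000111110→0 (0)
 50  01110010111000001111100→0 (0)
 51  11100101110000011111000→1 (0)
 52  11001011100000111110000→1 (1)
 53  10010111000001111100001→1 (0)
 54  00101110000011111000010→0 (1)
 55  01011100000111110000101→0 (1)
 56  10111000001111100001011→1 (1)
 57  01110000011111000010111→0 (0)
 58  11100000111110000101110→1 (1)
 59  11000001111100001011101→1 (1)
 60  10000011111000010111011→1 (1)
 61  00000111110000101110111→0 (1)
 62  00001111100001011101111→0 (1)
 63  00011111000010111011111→0 (1)
 64  00111110000101110111111→0 (1)
 65  01111100001011101111111→0 (1)
 66  11111000010111011111111→1 (1)
 67  11110000101110111111111→1 (1)
 68  11100001011101111111111→1 (1)
 69  11000010111011111111111→1 (1)
 70  10000101110111111111111→1 (0)
 71  00001011101111111111110→0 (0)
 72  00010111011111111111100→0 (1)
 73  00101110111111111111001→0 (1)
 74  01011101111111111110011→0 (1)
 75  10111011111111111100111→1 (1)

1001110000101110110000000011001111101101100011001001110010111000001111100001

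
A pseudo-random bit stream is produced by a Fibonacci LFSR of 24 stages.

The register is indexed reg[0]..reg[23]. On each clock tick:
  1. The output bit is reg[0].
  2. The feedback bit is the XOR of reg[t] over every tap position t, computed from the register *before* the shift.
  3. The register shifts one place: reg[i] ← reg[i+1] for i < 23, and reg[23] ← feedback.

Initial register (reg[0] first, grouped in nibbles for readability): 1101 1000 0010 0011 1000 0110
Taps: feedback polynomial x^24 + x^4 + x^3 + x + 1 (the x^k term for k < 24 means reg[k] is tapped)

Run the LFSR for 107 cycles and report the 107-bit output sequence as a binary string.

step | reg (before) | out | fb
   0 | 110110000010001110000110 | 1 | 0
   1 | 101100000100011100001100 | 1 | 0
   2 | 011000001000111000011000 | 0 | 1
   3 | 110000010001110000110001 | 1 | 0
   4 | 100000100011100001100010 | 1 | 1
   5 | 000001000111000011000101 | 0 | 0
   6 | 000010001110000110001010 | 0 | 1
   7 | 000100011100001100010101 | 0 | 1
   8 | 001000111000011000101011 | 0 | 0
   9 | 010001110000110001010110 | 0 | 1
  10 | 100011100001100010101101 | 1 | 0
  11 | 000111000011000101011010 | 0 | 0
  12 | 001110000110001010110100 | 0 | 0
  13 | 011100001100010101101000 | 0 | 0
  14 | 111000011000101011010000 | 1 | 0
  15 | 110000110001010110100000 | 1 | 0
  16 | 100001100010101101000000 | 1 | 1
  17 | 000011000101011010000001 | 0 | 1
  18 | 000110001010110100000011 | 0 | 0
  19 | 001100010101101000000110 | 0 | 1
  20 | 011000101011010000001101 | 0 | 1
  21 | 110001010110100000011011 | 1 | 0
  22 | 100010101101000000110110 | 1 | 0
  23 | 000101011010000001101100 | 0 | 1
  24 | 001010110100000011011001 | 0 | 1
  25 | 010101101000000110110011 | 0 | 0
  26 | 101011010000001101100110 | 1 | 0
  27 | 010110100000011011001100 | 0 | 1
  28 | 101101000000110110011001 | 1 | 0
  29 | 011010000001101100110010 | 0 | 0
  30 | 110100000011011001100100 | 1 | 1
  31 | 101000000110110011001001 | 1 | 1
  32 | 010000001101100110010011 | 0 | 1
  33 | 100000011011001100100111 | 1 | 1
  34 | 000000110110011001001111 | 0 | 0
  35 | 000001101100110010011110 | 0 | 0
  36 | 000011011001100100111100 | 0 | 1
  37 | 000110110011001001111001 | 0 | 0
  38 | 001101100110010011110010 | 0 | 1
  39 | 011011001100100111100101 | 0 | 0
  40 | 110110011001001111001010 | 1 | 0
  41 | 101100110010011110010100 | 1 | 0
  42 | 011001100100111100101000 | 0 | 1
  43 | 110011001001111001010001 | 1 | 1
  44 | 100110010011110010100011 | 1 | 1
  45 | 001100100111100101000111 | 0 | 1
  46 | 011001001111001010001111 | 0 | 1
  47 | 110010011110010100011111 | 1 | 1
  48 | 100100111100101000111111 | 1 | 0
  49 | 001001111001010001111110 | 0 | 0
  50 | 010011110010100011111100 | 0 | 0
  51 | 100111100101000111111000 | 1 | 1
  52 | 001111001010001111110001 | 0 | 0
  53 | 011110010100011111100010 | 0 | 1
  54 | 111100101000111111000101 | 1 | 1
  55 | 111001010001111110001011 | 1 | 0
  56 | 110010100011111100010110 | 1 | 1
  57 | 100101000111111000101101 | 1 | 0
  58 | 001010001111110001011010 | 0 | 1
  59 | 010100011111100010110101 | 0 | 0
  60 | 101000111111000101101010 | 1 | 1
  61 | 010001111110001011010101 | 0 | 1
  62 | 100011111100010110101011 | 1 | 0
  63 | 000111111000101101010110 | 0 | 0
  64 | 001111110001011010101100 | 0 | 0
  65 | 011111100010110101011000 | 0 | 1
  66 | 111111000101101010110001 | 1 | 0
  67 | 111110001011010101100010 | 1 | 0
  68 | 111100010110101011000100 | 1 | 1
  69 | 111000101101010110001001 | 1 | 0
  70 | 110001011010101100010010 | 1 | 0
  71 | 100010110101011000100100 | 1 | 0
  72 | 000101101010110001001000 | 0 | 1
  73 | 001011010101100010010001 | 0 | 1
  74 | 010110101011000100100011 | 0 | 1
  75 | 101101010110001001000111 | 1 | 0
  76 | 011010101100010010001110 | 0 | 0
  77 | 110101011000100100011100 | 1 | 1
  78 | 101010110001001000111001 | 1 | 0
  79 | 010101100010010001110010 | 0 | 0
  80 | 101011000100100011100100 | 1 | 0
  81 | 010110001001000111001000 | 0 | 1
  82 | 101100010010001110010001 | 1 | 0
  83 | 011000100100011100100010 | 0 | 1
  84 | 110001001000111001000101 | 1 | 0
  85 | 100010010001110010001010 | 1 | 0
  86 | 000100100011100100010100 | 0 | 1
  87 | 001001000111001000101001 | 0 | 0
  88 | 010010001110010001010010 | 0 | 0
  89 | 100100011100100010100100 | 1 | 0
  90 | 001000111001000101001000 | 0 | 0
  91 | 010001110010001010010000 | 0 | 1
  92 | 100011100100010100100001 | 1 | 0
  93 | 000111001000101001000010 | 0 | 0
  94 | 001110010001010010000100 | 0 | 0
  95 | 011100100010100100001000 | 0 | 0
  96 | 111001000101001000010000 | 1 | 0
  97 | 110010001010010000100000 | 1 | 1
  98 | 100100010100100001000001 | 1 | 0
  99 | 001000101001000010000010 | 0 | 0
 100 | 010001010010000100000100 | 0 | 1
 101 | 100010100100001000001001 | 1 | 0
 102 | 000101001000010000010010 | 0 | 1
 103 | 001010010000100000100101 | 0 | 1
 104 | 010100100001000001001011 | 0 | 0
 105 | 101001000010000010010110 | 1 | 1
 106 | 010010000100000100101101 | 0 | 0

11011000001000111000011000101011010000001101100110010011110010100011111100010110101011000100100011100100010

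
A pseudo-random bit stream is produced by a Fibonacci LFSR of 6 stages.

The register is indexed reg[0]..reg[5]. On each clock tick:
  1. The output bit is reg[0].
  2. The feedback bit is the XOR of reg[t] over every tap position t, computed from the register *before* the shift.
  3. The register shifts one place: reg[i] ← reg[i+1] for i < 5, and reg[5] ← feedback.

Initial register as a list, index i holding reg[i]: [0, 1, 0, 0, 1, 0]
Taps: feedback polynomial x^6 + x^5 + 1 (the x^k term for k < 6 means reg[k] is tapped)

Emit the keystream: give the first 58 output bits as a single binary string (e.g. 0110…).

k : reg_k → out_k, fb_k
0: 010010 → 0, fb=0
1: 100100 → 1, fb=1
2: 001001 → 0, fb=1
3: 010011 → 0, fb=1
4: 100111 → 1, fb=0
5: 001110 → 0, fb=0
6: 011100 → 0, fb=0
7: 111000 → 1, fb=1
8: 110001 → 1, fb=0
9: 100010 → 1, fb=1
10: 000101 → 0, fb=1
11: 001011 → 0, fb=1
12: 010111 → 0, fb=1
13: 101111 → 1, fb=0
14: 011110 → 0, fb=0
15: 111100 → 1, fb=1
16: 111001 → 1, fb=0
17: 110010 → 1, fb=1
18: 100101 → 1, fb=0
19: 001010 → 0, fb=0
20: 010100 → 0, fb=0
21: 101000 → 1, fb=1
22: 010001 → 0, fb=1
23: 100011 → 1, fb=0
24: 000110 → 0, fb=0
25: 001100 → 0, fb=0
26: 011000 → 0, fb=0
27: 110000 → 1, fb=1
28: 100001 → 1, fb=0
29: 000010 → 0, fb=0
30: 000100 → 0, fb=0
31: 001000 → 0, fb=0
32: 010000 → 0, fb=0
33: 100000 → 1, fb=1
34: 000001 → 0, fb=1
35: 000011 → 0, fb=1
36: 000111 → 0, fb=1
37: 001111 → 0, fb=1
38: 011111 → 0, fb=1
39: 111111 → 1, fb=0
40: 111110 → 1, fb=1
41: 111101 → 1, fb=0
42: 111010 → 1, fb=1
43: 110101 → 1, fb=0
44: 101010 → 1, fb=1
45: 010101 → 0, fb=1
46: 101011 → 1, fb=0
47: 010110 → 0, fb=0
48: 101100 → 1, fb=1
49: 011001 → 0, fb=1
50: 110011 → 1, fb=0
51: 100110 → 1, fb=1
52: 001101 → 0, fb=1
53: 011011 → 0, fb=1
54: 110111 → 1, fb=0
55: 101110 → 1, fb=1
56: 011101 → 0, fb=1
57: 111011 → 1, fb=0

0100100111000101111001010001100001000001111110101011001101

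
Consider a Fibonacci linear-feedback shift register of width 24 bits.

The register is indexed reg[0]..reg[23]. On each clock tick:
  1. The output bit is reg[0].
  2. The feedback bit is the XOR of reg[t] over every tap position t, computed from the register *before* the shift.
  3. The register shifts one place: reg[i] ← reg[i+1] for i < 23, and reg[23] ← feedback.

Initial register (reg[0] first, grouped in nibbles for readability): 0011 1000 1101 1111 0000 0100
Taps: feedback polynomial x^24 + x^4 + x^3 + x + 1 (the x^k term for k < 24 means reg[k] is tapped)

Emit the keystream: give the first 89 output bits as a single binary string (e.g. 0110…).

00111000110111110000010000000010011010010110110000110011011001100001011011111000111110111

step | reg (before) | out | fb
   0 | 001110001101111100000100 | 0 | 0
   1 | 011100011011111000001000 | 0 | 0
   2 | 111000110111110000010000 | 1 | 0
   3 | 110001101111100000100000 | 1 | 0
   4 | 100011011111000001000000 | 1 | 0
   5 | 000110111110000010000000 | 0 | 0
   6 | 001101111100000100000000 | 0 | 1
   7 | 011011111000001000000001 | 0 | 0
   8 | 110111110000010000000010 | 1 | 0
   9 | 101111100000100000000100 | 1 | 1
  10 | 011111000001000000001001 | 0 | 1
  11 | 111110000010000000010011 | 1 | 0
  12 | 111100000100000000100110 | 1 | 1
  13 | 111000001000000001001101 | 1 | 0
  14 | 110000010000000010011010 | 1 | 0
  15 | 100000100000000100110100 | 1 | 1
  16 | 000001000000001001101001 | 0 | 0
  17 | 000010000000010011010010 | 0 | 1
  18 | 000100000000100110100101 | 0 | 1
  19 | 001000000001001101001011 | 0 | 0
  20 | 010000000010011010010110 | 0 | 1
  21 | 100000000100110100101101 | 1 | 1
  22 | 000000001001101001011011 | 0 | 0
  23 | 000000010011010010110110 | 0 | 0
  24 | 000000100110100101101100 | 0 | 0
  25 | 000001001101001011011000 | 0 | 0
  26 | 000010011010010110110000 | 0 | 1
  27 | 000100110100101101100001 | 0 | 1
  28 | 001001101001011011000011 | 0 | 0
  29 | 010011010010110110000110 | 0 | 0
  30 | 100110100101101100001100 | 1 | 1
  31 | 001101001011011000011001 | 0 | 1
  32 | 011010010110110000110011 | 0 | 0
  33 | 110100101101100001100110 | 1 | 1
  34 | 101001011011000011001101 | 1 | 1
  35 | 010010110110000110011011 | 0 | 0
  36 | 100101101100001100110110 | 1 | 0
  37 | 001011011000011001101100 | 0 | 1
  38 | 010110110000110011011001 | 0 | 1
  39 | 101101100001100110110011 | 1 | 0
  40 | 011011000011001101100110 | 0 | 0
  41 | 110110000110011011001100 | 1 | 0
  42 | 101100001100110110011000 | 1 | 0
  43 | 011000011001101100110000 | 0 | 1
  44 | 110000110011011001100001 | 1 | 0
  45 | 100001100110110011000010 | 1 | 1
  46 | 000011001101100110000101 | 0 | 1
  47 | 000110011011001100001011 | 0 | 0
  48 | 001100110110011000010110 | 0 | 1
  49 | 011001101100110000101101 | 0 | 1
  50 | 110011011001100001011011 | 1 | 1
  51 | 100110110011000010110111 | 1 | 1
  52 | 001101100110000101101111 | 0 | 1
  53 | 011011001100001011011111 | 0 | 0
  54 | 110110011000010110111110 | 1 | 0
  55 | 101100110000101101111100 | 1 | 0
  56 | 011001100001011011111000 | 0 | 1
  57 | 110011000010110111110001 | 1 | 1
  58 | 100110000101101111100011 | 1 | 1
  59 | 001100001011011111000111 | 0 | 1
  60 | 011000010110111110001111 | 0 | 1
  61 | 110000101101111100011111 | 1 | 0
  62 | 100001011011111000111110 | 1 | 1
  63 | 000010110111110001111101 | 0 | 1
  64 | 000101101111100011111011 | 0 | 1
  65 | 001011011111000111110111 | 0 | 1
  66 | 010110111110001111101111 | 0 | 1
  67 | 101101111100011111011111 | 1 | 0
  68 | 011011111000111110111110 | 0 | 0
  69 | 110111110001111101111100 | 1 | 0
  70 | 101111100011111011111000 | 1 | 1
  71 | 011111000111110111110001 | 0 | 1
  72 | 111110001111101111100011 | 1 | 0
  73 | 111100011111011111000110 | 1 | 1
  74 | 111000111110111110001101 | 1 | 0
  75 | 110001111101111100011010 | 1 | 0
  76 | 100011111011111000110100 | 1 | 0
  77 | 000111110111110001101000 | 0 | 0
  78 | 001111101111100011010000 | 0 | 0
  79 | 011111011111000110100000 | 0 | 1
  80 | 111110111110001101000001 | 1 | 0
  81 | 111101111100011010000010 | 1 | 1
  82 | 111011111000110100000101 | 1 | 1
  83 | 110111110001101000001011 | 1 | 0
  84 | 101111100011010000010110 | 1 | 1
  85 | 011111000110100000101101 | 0 | 1
  86 | 111110001101000001011011 | 1 | 0
  87 | 111100011010000010110110 | 1 | 1
  88 | 111000110100000101101101 | 1 | 0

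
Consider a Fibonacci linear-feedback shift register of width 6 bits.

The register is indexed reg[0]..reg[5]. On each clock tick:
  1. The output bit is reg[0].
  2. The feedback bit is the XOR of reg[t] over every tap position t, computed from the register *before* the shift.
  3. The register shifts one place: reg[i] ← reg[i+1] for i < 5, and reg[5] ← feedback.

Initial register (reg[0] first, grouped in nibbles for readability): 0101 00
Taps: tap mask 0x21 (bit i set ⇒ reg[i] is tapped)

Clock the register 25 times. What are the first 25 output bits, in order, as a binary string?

tick  register→output (feedback)
  0  010100→0 (0)
  1  101000→1 (1)
  2  010001→0 (1)
  3  100011→1 (0)
  4  000110→0 (0)
  5  001100→0 (0)
  6  011000→0 (0)
  7  110000→1 (1)
  8  100001→1 (0)
  9  000010→0 (0)
 10  000100→0 (0)
 11  001000→0 (0)
 12  010000→0 (0)
 13  100000→1 (1)
 14  000001→0 (1)
 15  000011→0 (1)
 16  000111→0 (1)
 17  001111→0 (1)
 18  011111→0 (1)
 19  111111→1 (0)
 20  111110→1 (1)
 21  111101→1 (0)
 22  111010→1 (1)
 23  110101→1 (0)
 24  101010→1 (1)

0101000110000100000111111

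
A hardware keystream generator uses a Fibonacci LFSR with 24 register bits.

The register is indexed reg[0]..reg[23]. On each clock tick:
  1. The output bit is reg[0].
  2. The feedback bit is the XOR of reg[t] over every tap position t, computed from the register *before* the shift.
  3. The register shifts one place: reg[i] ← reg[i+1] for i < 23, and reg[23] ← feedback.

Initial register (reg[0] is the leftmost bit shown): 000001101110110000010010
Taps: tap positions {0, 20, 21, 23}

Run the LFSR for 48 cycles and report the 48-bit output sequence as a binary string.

000001101110110000010010010011010001010101001010

tick  register→output (feedback)
  0  000001101110110000010010→0 (0)
  1  000011011101100000100100→0 (1)
  2  000110111011000001001001→0 (0)
  3  001101110110000010010010→0 (0)
  4  011011101100000100100100→0 (1)
  5  110111011000001001001001→1 (1)
  6  101110110000010010010011→1 (0)
  7  011101100000100100100110→0 (1)
  8  111011000001001001001101→1 (0)
  9  110110000010010010011010→1 (0)
 10  101100000100100100110100→1 (0)
 11  011000001001001001101000→0 (1)
 12  110000010010010011010001→1 (0)
 13  100000100100100110100010→1 (1)
 14  000001001001001101000101→0 (0)
 15  000010010010011010001010→0 (1)
 16  000100100100110100010101→0 (0)
 17  001001001001101000101010→0 (1)
 18  010010010011010001010101→0 (0)
 19  100100100110100010101010→1 (0)
 20  001001001101000101010100→0 (1)
 21  010010011010001010101001→0 (0)
 22  100100110100010101010010→1 (1)
 23  001001101000101010100101→0 (0)
 24  010011010001010101001010→0 (1)
 25  100110100010101010010101→1 (1)
 26  001101000101010100101011→0 (0)
 27  011010001010101001010110→0 (1)
 28  110100010101010010101101→1 (0)
 29  101000101010100101011010→1 (0)
 30  010001010101001010110100→0 (1)
 31  100010101010010101101001→1 (1)
 32  000101010100101011010011→0 (1)
 33  001010101001010110100111→0 (0)
 34  010101010010101101001110→0 (0)
 35  101010100101011010011100→1 (1)
 36  010101001010110100111001→0 (0)
 37  101010010101101001110010→1 (1)
 38  010100101011010011100101→0 (0)
 39  101001010110100111001010→1 (0)
 40  010010101101001110010100→0 (1)
 41  100101011010011100101001→1 (1)
 42  001010110100111001010011→0 (1)
 43  010101101001110010100111→0 (0)
 44  101011010011100101001110→1 (1)
 45  010110100111001010011101→0 (1)
 46  101101001110010100111011→1 (1)
 47  011010011100101001110111→0 (0)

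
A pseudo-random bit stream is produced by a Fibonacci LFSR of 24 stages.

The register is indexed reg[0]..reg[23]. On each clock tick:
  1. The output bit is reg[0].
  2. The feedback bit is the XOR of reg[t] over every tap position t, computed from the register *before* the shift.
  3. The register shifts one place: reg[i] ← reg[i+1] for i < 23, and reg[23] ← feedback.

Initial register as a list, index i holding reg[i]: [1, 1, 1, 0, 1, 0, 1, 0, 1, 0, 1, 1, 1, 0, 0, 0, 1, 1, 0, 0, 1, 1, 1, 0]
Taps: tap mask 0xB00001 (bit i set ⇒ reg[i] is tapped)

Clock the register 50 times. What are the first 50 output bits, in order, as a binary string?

11101010101110001100111010011111001101100100001101

tick  register→output (feedback)
  0  111010101011100011001110→1 (1)
  1  110101010111000110011101→1 (0)
  2  101010101110001100111010→1 (0)
  3  010101011100011001110100→0 (1)
  4  101010111000110011101001→1 (1)
  5  010101110001100111010011→0 (1)
  6  101011100011001110100111→1 (1)
  7  010111000110011101001111→0 (1)
  8  101110001100111010011111→1 (0)
  9  011100011001110100111110→0 (0)
 10  111000110011101001111100→1 (1)
 11  110001100111010011111001→1 (1)
 12  100011001110100111110011→1 (0)
 13  000110011101001111100110→0 (1)
 14  001100111010011111001101→0 (1)
 15  011001110100111110011011→0 (0)
 16  110011101001111100110110→1 (0)
 17  100111010011111001101100→1 (1)
 18  001110100111110011011001→0 (0)
 19  011101001111100110110010→0 (0)
 20  111010011111001101100100→1 (0)
 21  110100111110011011001000→1 (0)
 22  101001111100110110010000→1 (1)
 23  010011111001101100100001→0 (1)
 24  100111110011011001000011→1 (0)
 25  001111100110110010000110→0 (1)
 26  011111001101100100001101→0 (1)
 27  111110011011001000011011→1 (1)
 28  111100110110010000110111→1 (1)
 29  111001101100100001101111→1 (0)
 30  110011011001000011011110→1 (1)
 31  100110110010000110111101→1 (0)
 32  001101100100001101111010→0 (1)
 33  011011001000011011110101→0 (0)
 34  110110010000110111101010→1 (0)
 35  101100100001101111010100→1 (0)
 36  011001000011011110101000→0 (1)
 37  110010000110111101010001→1 (0)
 38  100100001101111010100010→1 (1)
 39  001000011011110101000101→0 (0)
 40  010000110111101010001010→0 (1)
 41  100001101111010100010101→1 (1)
 42  000011011110101000101011→0 (0)
 43  000110111101010001010110→0 (1)
 44  001101111010100010101101→0 (1)
 45  011011110101000101011011→0 (0)
 46  110111101010001010110110→1 (0)
 47  101111010100010101101100→1 (1)
 48  011110101000101011011001→0 (0)
 49  111101010001010110110010→1 (1)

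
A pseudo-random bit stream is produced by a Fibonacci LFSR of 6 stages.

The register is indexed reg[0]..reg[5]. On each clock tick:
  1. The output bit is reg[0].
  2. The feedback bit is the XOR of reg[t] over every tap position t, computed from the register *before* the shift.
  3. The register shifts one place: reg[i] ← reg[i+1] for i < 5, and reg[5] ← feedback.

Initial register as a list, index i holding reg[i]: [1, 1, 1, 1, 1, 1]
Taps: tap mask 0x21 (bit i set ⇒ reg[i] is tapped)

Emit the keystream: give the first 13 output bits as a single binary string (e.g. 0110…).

k : reg_k → out_k, fb_k
0: 111111 → 1, fb=0
1: 111110 → 1, fb=1
2: 111101 → 1, fb=0
3: 111010 → 1, fb=1
4: 110101 → 1, fb=0
5: 101010 → 1, fb=1
6: 010101 → 0, fb=1
7: 101011 → 1, fb=0
8: 010110 → 0, fb=0
9: 101100 → 1, fb=1
10: 011001 → 0, fb=1
11: 110011 → 1, fb=0
12: 100110 → 1, fb=1

1111110101011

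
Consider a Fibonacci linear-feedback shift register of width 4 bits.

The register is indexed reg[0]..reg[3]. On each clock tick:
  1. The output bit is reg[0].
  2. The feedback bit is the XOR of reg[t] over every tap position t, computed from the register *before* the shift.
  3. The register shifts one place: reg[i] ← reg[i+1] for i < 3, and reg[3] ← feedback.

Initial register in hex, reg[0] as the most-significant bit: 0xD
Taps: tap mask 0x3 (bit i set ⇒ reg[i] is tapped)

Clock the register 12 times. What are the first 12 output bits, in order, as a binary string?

step | reg (before) | out | fb
   0 | 1101 | 1 | 0
   1 | 1010 | 1 | 1
   2 | 0101 | 0 | 1
   3 | 1011 | 1 | 1
   4 | 0111 | 0 | 1
   5 | 1111 | 1 | 0
   6 | 1110 | 1 | 0
   7 | 1100 | 1 | 0
   8 | 1000 | 1 | 1
   9 | 0001 | 0 | 0
  10 | 0010 | 0 | 0
  11 | 0100 | 0 | 1

110101111000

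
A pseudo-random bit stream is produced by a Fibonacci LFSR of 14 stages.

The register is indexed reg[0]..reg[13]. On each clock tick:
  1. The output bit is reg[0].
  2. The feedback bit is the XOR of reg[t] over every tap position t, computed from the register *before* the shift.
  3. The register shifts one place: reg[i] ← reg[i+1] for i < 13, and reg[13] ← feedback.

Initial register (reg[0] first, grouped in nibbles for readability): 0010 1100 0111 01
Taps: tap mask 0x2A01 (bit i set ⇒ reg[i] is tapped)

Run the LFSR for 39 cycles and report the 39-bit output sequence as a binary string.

001011000111011010011011101000100010110

step | reg (before) | out | fb
   0 | 00101100011101 | 0 | 1
   1 | 01011000111011 | 0 | 0
   2 | 10110001110110 | 1 | 1
   3 | 01100011101101 | 0 | 0
   4 | 11000111011010 | 1 | 0
   5 | 10001110110100 | 1 | 1
   6 | 00011101101001 | 0 | 1
   7 | 00111011010011 | 0 | 0
   8 | 01110110100110 | 0 | 1
   9 | 11101101001101 | 1 | 1
  10 | 11011010011011 | 1 | 1
  11 | 10110100110111 | 1 | 0
  12 | 01101001101110 | 0 | 1
  13 | 11010011011101 | 1 | 0
  14 | 10100110111010 | 1 | 0
  15 | 01001101110100 | 0 | 0
  16 | 10011011101000 | 1 | 1
  17 | 00110111010001 | 0 | 0
  18 | 01101110100010 | 0 | 0
  19 | 11011101000100 | 1 | 0
  20 | 10111010001000 | 1 | 1
  21 | 01110100010001 | 0 | 0
  22 | 11101000100010 | 1 | 1
  23 | 11010001000101 | 1 | 1
  24 | 10100010001011 | 1 | 0
  25 | 01000100010110 | 0 | 0
  26 | 10001000101100 | 1 | 0
  27 | 00010001011000 | 0 | 1
  28 | 00100010110001 | 0 | 0
  29 | 01000101100010 | 0 | 0
  30 | 10001011000100 | 1 | 0
  31 | 00010110001000 | 0 | 0
  32 | 00101100010000 | 0 | 1
  33 | 01011000100001 | 0 | 1
  34 | 10110001000011 | 1 | 0
  35 | 01100010000110 | 0 | 1
  36 | 11000100001101 | 1 | 1
  37 | 10001000011011 | 1 | 1
  38 | 00010000110111 | 0 | 1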